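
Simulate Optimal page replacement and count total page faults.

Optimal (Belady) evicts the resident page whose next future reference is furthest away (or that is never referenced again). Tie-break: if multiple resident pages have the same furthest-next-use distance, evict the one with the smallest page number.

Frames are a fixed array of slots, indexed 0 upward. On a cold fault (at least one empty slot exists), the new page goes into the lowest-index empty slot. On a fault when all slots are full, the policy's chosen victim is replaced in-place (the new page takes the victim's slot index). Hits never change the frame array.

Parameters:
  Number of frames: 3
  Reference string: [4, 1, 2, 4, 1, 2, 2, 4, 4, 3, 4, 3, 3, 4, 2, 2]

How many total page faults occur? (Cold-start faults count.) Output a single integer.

Step 0: ref 4 → FAULT, frames=[4,-,-]
Step 1: ref 1 → FAULT, frames=[4,1,-]
Step 2: ref 2 → FAULT, frames=[4,1,2]
Step 3: ref 4 → HIT, frames=[4,1,2]
Step 4: ref 1 → HIT, frames=[4,1,2]
Step 5: ref 2 → HIT, frames=[4,1,2]
Step 6: ref 2 → HIT, frames=[4,1,2]
Step 7: ref 4 → HIT, frames=[4,1,2]
Step 8: ref 4 → HIT, frames=[4,1,2]
Step 9: ref 3 → FAULT (evict 1), frames=[4,3,2]
Step 10: ref 4 → HIT, frames=[4,3,2]
Step 11: ref 3 → HIT, frames=[4,3,2]
Step 12: ref 3 → HIT, frames=[4,3,2]
Step 13: ref 4 → HIT, frames=[4,3,2]
Step 14: ref 2 → HIT, frames=[4,3,2]
Step 15: ref 2 → HIT, frames=[4,3,2]
Total faults: 4

Answer: 4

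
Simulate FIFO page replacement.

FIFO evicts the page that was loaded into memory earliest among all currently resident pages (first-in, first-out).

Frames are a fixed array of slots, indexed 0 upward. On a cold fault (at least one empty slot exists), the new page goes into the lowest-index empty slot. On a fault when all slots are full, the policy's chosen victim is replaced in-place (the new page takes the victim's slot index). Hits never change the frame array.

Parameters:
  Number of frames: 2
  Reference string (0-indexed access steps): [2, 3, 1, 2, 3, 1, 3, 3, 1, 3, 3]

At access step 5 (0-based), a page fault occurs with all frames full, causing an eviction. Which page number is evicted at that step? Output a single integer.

Step 0: ref 2 -> FAULT, frames=[2,-]
Step 1: ref 3 -> FAULT, frames=[2,3]
Step 2: ref 1 -> FAULT, evict 2, frames=[1,3]
Step 3: ref 2 -> FAULT, evict 3, frames=[1,2]
Step 4: ref 3 -> FAULT, evict 1, frames=[3,2]
Step 5: ref 1 -> FAULT, evict 2, frames=[3,1]
At step 5: evicted page 2

Answer: 2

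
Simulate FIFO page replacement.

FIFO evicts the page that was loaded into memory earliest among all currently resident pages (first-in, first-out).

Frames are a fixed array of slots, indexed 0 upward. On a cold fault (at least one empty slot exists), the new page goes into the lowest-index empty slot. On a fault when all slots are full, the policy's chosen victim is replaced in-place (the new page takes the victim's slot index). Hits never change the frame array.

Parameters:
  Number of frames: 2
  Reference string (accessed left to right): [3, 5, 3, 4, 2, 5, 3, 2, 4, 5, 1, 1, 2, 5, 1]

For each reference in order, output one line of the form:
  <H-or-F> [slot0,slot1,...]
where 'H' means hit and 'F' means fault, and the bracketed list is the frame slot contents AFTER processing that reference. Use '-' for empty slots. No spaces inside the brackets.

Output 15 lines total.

F [3,-]
F [3,5]
H [3,5]
F [4,5]
F [4,2]
F [5,2]
F [5,3]
F [2,3]
F [2,4]
F [5,4]
F [5,1]
H [5,1]
F [2,1]
F [2,5]
F [1,5]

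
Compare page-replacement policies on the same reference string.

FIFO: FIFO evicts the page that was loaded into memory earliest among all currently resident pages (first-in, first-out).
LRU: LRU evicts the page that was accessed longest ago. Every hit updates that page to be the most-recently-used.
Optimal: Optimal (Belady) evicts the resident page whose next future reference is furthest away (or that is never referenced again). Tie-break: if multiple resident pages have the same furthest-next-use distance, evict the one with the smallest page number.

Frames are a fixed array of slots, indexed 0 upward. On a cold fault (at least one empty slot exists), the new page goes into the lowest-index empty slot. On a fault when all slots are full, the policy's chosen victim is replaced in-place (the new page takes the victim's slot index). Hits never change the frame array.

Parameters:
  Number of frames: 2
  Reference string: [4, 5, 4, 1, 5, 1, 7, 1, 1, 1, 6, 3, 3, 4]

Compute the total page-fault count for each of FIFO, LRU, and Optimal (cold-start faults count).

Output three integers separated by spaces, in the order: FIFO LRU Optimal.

Answer: 7 8 7

Derivation:
--- FIFO ---
  step 0: ref 4 -> FAULT, frames=[4,-] (faults so far: 1)
  step 1: ref 5 -> FAULT, frames=[4,5] (faults so far: 2)
  step 2: ref 4 -> HIT, frames=[4,5] (faults so far: 2)
  step 3: ref 1 -> FAULT, evict 4, frames=[1,5] (faults so far: 3)
  step 4: ref 5 -> HIT, frames=[1,5] (faults so far: 3)
  step 5: ref 1 -> HIT, frames=[1,5] (faults so far: 3)
  step 6: ref 7 -> FAULT, evict 5, frames=[1,7] (faults so far: 4)
  step 7: ref 1 -> HIT, frames=[1,7] (faults so far: 4)
  step 8: ref 1 -> HIT, frames=[1,7] (faults so far: 4)
  step 9: ref 1 -> HIT, frames=[1,7] (faults so far: 4)
  step 10: ref 6 -> FAULT, evict 1, frames=[6,7] (faults so far: 5)
  step 11: ref 3 -> FAULT, evict 7, frames=[6,3] (faults so far: 6)
  step 12: ref 3 -> HIT, frames=[6,3] (faults so far: 6)
  step 13: ref 4 -> FAULT, evict 6, frames=[4,3] (faults so far: 7)
  FIFO total faults: 7
--- LRU ---
  step 0: ref 4 -> FAULT, frames=[4,-] (faults so far: 1)
  step 1: ref 5 -> FAULT, frames=[4,5] (faults so far: 2)
  step 2: ref 4 -> HIT, frames=[4,5] (faults so far: 2)
  step 3: ref 1 -> FAULT, evict 5, frames=[4,1] (faults so far: 3)
  step 4: ref 5 -> FAULT, evict 4, frames=[5,1] (faults so far: 4)
  step 5: ref 1 -> HIT, frames=[5,1] (faults so far: 4)
  step 6: ref 7 -> FAULT, evict 5, frames=[7,1] (faults so far: 5)
  step 7: ref 1 -> HIT, frames=[7,1] (faults so far: 5)
  step 8: ref 1 -> HIT, frames=[7,1] (faults so far: 5)
  step 9: ref 1 -> HIT, frames=[7,1] (faults so far: 5)
  step 10: ref 6 -> FAULT, evict 7, frames=[6,1] (faults so far: 6)
  step 11: ref 3 -> FAULT, evict 1, frames=[6,3] (faults so far: 7)
  step 12: ref 3 -> HIT, frames=[6,3] (faults so far: 7)
  step 13: ref 4 -> FAULT, evict 6, frames=[4,3] (faults so far: 8)
  LRU total faults: 8
--- Optimal ---
  step 0: ref 4 -> FAULT, frames=[4,-] (faults so far: 1)
  step 1: ref 5 -> FAULT, frames=[4,5] (faults so far: 2)
  step 2: ref 4 -> HIT, frames=[4,5] (faults so far: 2)
  step 3: ref 1 -> FAULT, evict 4, frames=[1,5] (faults so far: 3)
  step 4: ref 5 -> HIT, frames=[1,5] (faults so far: 3)
  step 5: ref 1 -> HIT, frames=[1,5] (faults so far: 3)
  step 6: ref 7 -> FAULT, evict 5, frames=[1,7] (faults so far: 4)
  step 7: ref 1 -> HIT, frames=[1,7] (faults so far: 4)
  step 8: ref 1 -> HIT, frames=[1,7] (faults so far: 4)
  step 9: ref 1 -> HIT, frames=[1,7] (faults so far: 4)
  step 10: ref 6 -> FAULT, evict 1, frames=[6,7] (faults so far: 5)
  step 11: ref 3 -> FAULT, evict 6, frames=[3,7] (faults so far: 6)
  step 12: ref 3 -> HIT, frames=[3,7] (faults so far: 6)
  step 13: ref 4 -> FAULT, evict 3, frames=[4,7] (faults so far: 7)
  Optimal total faults: 7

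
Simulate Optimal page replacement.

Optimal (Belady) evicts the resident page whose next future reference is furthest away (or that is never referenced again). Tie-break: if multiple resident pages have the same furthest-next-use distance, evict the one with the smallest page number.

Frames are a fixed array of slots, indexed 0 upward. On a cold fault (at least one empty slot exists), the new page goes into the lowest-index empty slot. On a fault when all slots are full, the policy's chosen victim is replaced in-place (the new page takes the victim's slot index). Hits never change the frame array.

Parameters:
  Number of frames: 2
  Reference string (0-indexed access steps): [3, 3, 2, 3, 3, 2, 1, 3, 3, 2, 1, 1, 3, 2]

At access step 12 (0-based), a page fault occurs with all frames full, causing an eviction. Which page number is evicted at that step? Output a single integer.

Step 0: ref 3 -> FAULT, frames=[3,-]
Step 1: ref 3 -> HIT, frames=[3,-]
Step 2: ref 2 -> FAULT, frames=[3,2]
Step 3: ref 3 -> HIT, frames=[3,2]
Step 4: ref 3 -> HIT, frames=[3,2]
Step 5: ref 2 -> HIT, frames=[3,2]
Step 6: ref 1 -> FAULT, evict 2, frames=[3,1]
Step 7: ref 3 -> HIT, frames=[3,1]
Step 8: ref 3 -> HIT, frames=[3,1]
Step 9: ref 2 -> FAULT, evict 3, frames=[2,1]
Step 10: ref 1 -> HIT, frames=[2,1]
Step 11: ref 1 -> HIT, frames=[2,1]
Step 12: ref 3 -> FAULT, evict 1, frames=[2,3]
At step 12: evicted page 1

Answer: 1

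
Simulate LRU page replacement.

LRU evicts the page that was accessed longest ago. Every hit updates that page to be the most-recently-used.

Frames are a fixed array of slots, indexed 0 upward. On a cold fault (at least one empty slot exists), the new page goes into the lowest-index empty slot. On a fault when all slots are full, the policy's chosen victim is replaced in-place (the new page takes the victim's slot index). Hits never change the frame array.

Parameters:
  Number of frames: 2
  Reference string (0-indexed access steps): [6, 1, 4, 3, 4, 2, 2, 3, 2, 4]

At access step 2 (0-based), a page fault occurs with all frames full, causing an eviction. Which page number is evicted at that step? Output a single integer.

Step 0: ref 6 -> FAULT, frames=[6,-]
Step 1: ref 1 -> FAULT, frames=[6,1]
Step 2: ref 4 -> FAULT, evict 6, frames=[4,1]
At step 2: evicted page 6

Answer: 6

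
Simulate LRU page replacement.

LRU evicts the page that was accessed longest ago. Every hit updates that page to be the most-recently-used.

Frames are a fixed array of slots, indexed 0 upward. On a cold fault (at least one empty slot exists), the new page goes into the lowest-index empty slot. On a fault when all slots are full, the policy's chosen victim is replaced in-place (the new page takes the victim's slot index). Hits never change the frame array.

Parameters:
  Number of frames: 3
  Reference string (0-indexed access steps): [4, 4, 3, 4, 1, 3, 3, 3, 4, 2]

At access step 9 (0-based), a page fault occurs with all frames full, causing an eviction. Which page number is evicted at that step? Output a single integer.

Step 0: ref 4 -> FAULT, frames=[4,-,-]
Step 1: ref 4 -> HIT, frames=[4,-,-]
Step 2: ref 3 -> FAULT, frames=[4,3,-]
Step 3: ref 4 -> HIT, frames=[4,3,-]
Step 4: ref 1 -> FAULT, frames=[4,3,1]
Step 5: ref 3 -> HIT, frames=[4,3,1]
Step 6: ref 3 -> HIT, frames=[4,3,1]
Step 7: ref 3 -> HIT, frames=[4,3,1]
Step 8: ref 4 -> HIT, frames=[4,3,1]
Step 9: ref 2 -> FAULT, evict 1, frames=[4,3,2]
At step 9: evicted page 1

Answer: 1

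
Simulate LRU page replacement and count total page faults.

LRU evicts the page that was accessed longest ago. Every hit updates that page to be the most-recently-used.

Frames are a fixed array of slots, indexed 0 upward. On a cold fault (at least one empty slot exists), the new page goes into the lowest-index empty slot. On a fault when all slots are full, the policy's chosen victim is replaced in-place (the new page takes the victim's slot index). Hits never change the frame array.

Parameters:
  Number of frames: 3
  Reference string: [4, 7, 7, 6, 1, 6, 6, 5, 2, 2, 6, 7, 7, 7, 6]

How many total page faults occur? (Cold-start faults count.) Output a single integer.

Step 0: ref 4 → FAULT, frames=[4,-,-]
Step 1: ref 7 → FAULT, frames=[4,7,-]
Step 2: ref 7 → HIT, frames=[4,7,-]
Step 3: ref 6 → FAULT, frames=[4,7,6]
Step 4: ref 1 → FAULT (evict 4), frames=[1,7,6]
Step 5: ref 6 → HIT, frames=[1,7,6]
Step 6: ref 6 → HIT, frames=[1,7,6]
Step 7: ref 5 → FAULT (evict 7), frames=[1,5,6]
Step 8: ref 2 → FAULT (evict 1), frames=[2,5,6]
Step 9: ref 2 → HIT, frames=[2,5,6]
Step 10: ref 6 → HIT, frames=[2,5,6]
Step 11: ref 7 → FAULT (evict 5), frames=[2,7,6]
Step 12: ref 7 → HIT, frames=[2,7,6]
Step 13: ref 7 → HIT, frames=[2,7,6]
Step 14: ref 6 → HIT, frames=[2,7,6]
Total faults: 7

Answer: 7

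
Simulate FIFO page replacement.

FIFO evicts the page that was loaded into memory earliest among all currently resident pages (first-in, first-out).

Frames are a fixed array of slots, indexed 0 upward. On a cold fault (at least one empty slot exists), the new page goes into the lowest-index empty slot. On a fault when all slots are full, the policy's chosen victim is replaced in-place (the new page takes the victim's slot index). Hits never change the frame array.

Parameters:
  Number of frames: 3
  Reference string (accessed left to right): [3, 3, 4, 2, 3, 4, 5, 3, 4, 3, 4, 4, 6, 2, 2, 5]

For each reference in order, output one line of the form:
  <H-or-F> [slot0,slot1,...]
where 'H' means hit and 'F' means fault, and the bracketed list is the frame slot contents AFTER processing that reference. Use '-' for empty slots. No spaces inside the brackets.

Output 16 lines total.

F [3,-,-]
H [3,-,-]
F [3,4,-]
F [3,4,2]
H [3,4,2]
H [3,4,2]
F [5,4,2]
F [5,3,2]
F [5,3,4]
H [5,3,4]
H [5,3,4]
H [5,3,4]
F [6,3,4]
F [6,2,4]
H [6,2,4]
F [6,2,5]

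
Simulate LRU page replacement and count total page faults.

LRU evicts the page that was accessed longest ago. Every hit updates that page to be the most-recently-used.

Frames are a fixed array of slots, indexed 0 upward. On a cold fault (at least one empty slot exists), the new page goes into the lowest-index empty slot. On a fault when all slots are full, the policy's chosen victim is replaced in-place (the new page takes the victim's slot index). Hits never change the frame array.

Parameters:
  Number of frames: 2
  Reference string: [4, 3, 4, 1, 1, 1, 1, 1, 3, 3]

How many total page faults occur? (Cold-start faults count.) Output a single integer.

Answer: 4

Derivation:
Step 0: ref 4 → FAULT, frames=[4,-]
Step 1: ref 3 → FAULT, frames=[4,3]
Step 2: ref 4 → HIT, frames=[4,3]
Step 3: ref 1 → FAULT (evict 3), frames=[4,1]
Step 4: ref 1 → HIT, frames=[4,1]
Step 5: ref 1 → HIT, frames=[4,1]
Step 6: ref 1 → HIT, frames=[4,1]
Step 7: ref 1 → HIT, frames=[4,1]
Step 8: ref 3 → FAULT (evict 4), frames=[3,1]
Step 9: ref 3 → HIT, frames=[3,1]
Total faults: 4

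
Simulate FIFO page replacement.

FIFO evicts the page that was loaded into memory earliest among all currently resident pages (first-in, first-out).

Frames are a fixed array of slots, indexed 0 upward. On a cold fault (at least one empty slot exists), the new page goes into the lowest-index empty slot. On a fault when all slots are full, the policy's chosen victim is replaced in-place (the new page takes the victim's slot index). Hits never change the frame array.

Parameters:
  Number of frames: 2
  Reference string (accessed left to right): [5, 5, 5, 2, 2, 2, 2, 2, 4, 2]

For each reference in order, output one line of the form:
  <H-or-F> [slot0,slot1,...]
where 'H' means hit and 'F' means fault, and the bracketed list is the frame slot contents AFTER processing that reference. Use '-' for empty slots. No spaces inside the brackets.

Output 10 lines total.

F [5,-]
H [5,-]
H [5,-]
F [5,2]
H [5,2]
H [5,2]
H [5,2]
H [5,2]
F [4,2]
H [4,2]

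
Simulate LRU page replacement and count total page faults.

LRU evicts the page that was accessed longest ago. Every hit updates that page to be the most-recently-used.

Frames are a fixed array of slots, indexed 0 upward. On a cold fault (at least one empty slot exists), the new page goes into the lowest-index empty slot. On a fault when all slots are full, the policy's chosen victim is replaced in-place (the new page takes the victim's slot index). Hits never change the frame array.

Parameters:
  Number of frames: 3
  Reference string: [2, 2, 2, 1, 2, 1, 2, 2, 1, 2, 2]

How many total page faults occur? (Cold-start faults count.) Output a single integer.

Step 0: ref 2 → FAULT, frames=[2,-,-]
Step 1: ref 2 → HIT, frames=[2,-,-]
Step 2: ref 2 → HIT, frames=[2,-,-]
Step 3: ref 1 → FAULT, frames=[2,1,-]
Step 4: ref 2 → HIT, frames=[2,1,-]
Step 5: ref 1 → HIT, frames=[2,1,-]
Step 6: ref 2 → HIT, frames=[2,1,-]
Step 7: ref 2 → HIT, frames=[2,1,-]
Step 8: ref 1 → HIT, frames=[2,1,-]
Step 9: ref 2 → HIT, frames=[2,1,-]
Step 10: ref 2 → HIT, frames=[2,1,-]
Total faults: 2

Answer: 2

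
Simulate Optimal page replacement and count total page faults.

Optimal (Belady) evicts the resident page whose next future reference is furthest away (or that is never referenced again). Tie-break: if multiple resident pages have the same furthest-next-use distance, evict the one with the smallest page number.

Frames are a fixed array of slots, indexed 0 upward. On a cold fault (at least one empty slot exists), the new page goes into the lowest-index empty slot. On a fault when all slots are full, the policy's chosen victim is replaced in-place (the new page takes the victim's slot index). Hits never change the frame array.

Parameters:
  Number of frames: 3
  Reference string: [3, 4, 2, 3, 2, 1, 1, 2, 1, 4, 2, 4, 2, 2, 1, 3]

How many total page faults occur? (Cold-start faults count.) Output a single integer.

Step 0: ref 3 → FAULT, frames=[3,-,-]
Step 1: ref 4 → FAULT, frames=[3,4,-]
Step 2: ref 2 → FAULT, frames=[3,4,2]
Step 3: ref 3 → HIT, frames=[3,4,2]
Step 4: ref 2 → HIT, frames=[3,4,2]
Step 5: ref 1 → FAULT (evict 3), frames=[1,4,2]
Step 6: ref 1 → HIT, frames=[1,4,2]
Step 7: ref 2 → HIT, frames=[1,4,2]
Step 8: ref 1 → HIT, frames=[1,4,2]
Step 9: ref 4 → HIT, frames=[1,4,2]
Step 10: ref 2 → HIT, frames=[1,4,2]
Step 11: ref 4 → HIT, frames=[1,4,2]
Step 12: ref 2 → HIT, frames=[1,4,2]
Step 13: ref 2 → HIT, frames=[1,4,2]
Step 14: ref 1 → HIT, frames=[1,4,2]
Step 15: ref 3 → FAULT (evict 1), frames=[3,4,2]
Total faults: 5

Answer: 5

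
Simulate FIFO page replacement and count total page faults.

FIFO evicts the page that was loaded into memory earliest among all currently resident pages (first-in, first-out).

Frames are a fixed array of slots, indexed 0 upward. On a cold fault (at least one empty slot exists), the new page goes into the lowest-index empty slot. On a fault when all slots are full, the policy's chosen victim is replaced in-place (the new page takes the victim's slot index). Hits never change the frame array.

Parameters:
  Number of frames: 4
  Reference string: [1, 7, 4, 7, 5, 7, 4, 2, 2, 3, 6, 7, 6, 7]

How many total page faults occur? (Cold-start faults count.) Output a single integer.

Step 0: ref 1 → FAULT, frames=[1,-,-,-]
Step 1: ref 7 → FAULT, frames=[1,7,-,-]
Step 2: ref 4 → FAULT, frames=[1,7,4,-]
Step 3: ref 7 → HIT, frames=[1,7,4,-]
Step 4: ref 5 → FAULT, frames=[1,7,4,5]
Step 5: ref 7 → HIT, frames=[1,7,4,5]
Step 6: ref 4 → HIT, frames=[1,7,4,5]
Step 7: ref 2 → FAULT (evict 1), frames=[2,7,4,5]
Step 8: ref 2 → HIT, frames=[2,7,4,5]
Step 9: ref 3 → FAULT (evict 7), frames=[2,3,4,5]
Step 10: ref 6 → FAULT (evict 4), frames=[2,3,6,5]
Step 11: ref 7 → FAULT (evict 5), frames=[2,3,6,7]
Step 12: ref 6 → HIT, frames=[2,3,6,7]
Step 13: ref 7 → HIT, frames=[2,3,6,7]
Total faults: 8

Answer: 8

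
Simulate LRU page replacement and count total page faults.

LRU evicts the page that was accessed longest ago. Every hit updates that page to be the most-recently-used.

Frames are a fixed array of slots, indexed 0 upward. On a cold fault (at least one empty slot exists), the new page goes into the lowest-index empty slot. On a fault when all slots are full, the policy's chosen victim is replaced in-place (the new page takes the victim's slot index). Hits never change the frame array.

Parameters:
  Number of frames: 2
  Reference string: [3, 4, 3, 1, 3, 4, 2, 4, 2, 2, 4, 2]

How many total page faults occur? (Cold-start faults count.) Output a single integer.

Answer: 5

Derivation:
Step 0: ref 3 → FAULT, frames=[3,-]
Step 1: ref 4 → FAULT, frames=[3,4]
Step 2: ref 3 → HIT, frames=[3,4]
Step 3: ref 1 → FAULT (evict 4), frames=[3,1]
Step 4: ref 3 → HIT, frames=[3,1]
Step 5: ref 4 → FAULT (evict 1), frames=[3,4]
Step 6: ref 2 → FAULT (evict 3), frames=[2,4]
Step 7: ref 4 → HIT, frames=[2,4]
Step 8: ref 2 → HIT, frames=[2,4]
Step 9: ref 2 → HIT, frames=[2,4]
Step 10: ref 4 → HIT, frames=[2,4]
Step 11: ref 2 → HIT, frames=[2,4]
Total faults: 5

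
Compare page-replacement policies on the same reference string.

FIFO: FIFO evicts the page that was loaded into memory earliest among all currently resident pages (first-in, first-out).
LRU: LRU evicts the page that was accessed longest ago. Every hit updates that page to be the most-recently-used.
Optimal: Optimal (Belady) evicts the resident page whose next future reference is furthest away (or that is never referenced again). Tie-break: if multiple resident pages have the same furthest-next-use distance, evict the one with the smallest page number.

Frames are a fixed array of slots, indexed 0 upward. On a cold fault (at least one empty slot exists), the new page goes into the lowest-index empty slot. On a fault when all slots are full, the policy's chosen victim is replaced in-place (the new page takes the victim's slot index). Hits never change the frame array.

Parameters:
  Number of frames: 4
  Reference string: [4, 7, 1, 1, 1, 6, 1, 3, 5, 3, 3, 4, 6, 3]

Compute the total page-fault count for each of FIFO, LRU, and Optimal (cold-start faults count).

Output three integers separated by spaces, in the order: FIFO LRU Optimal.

Answer: 7 8 6

Derivation:
--- FIFO ---
  step 0: ref 4 -> FAULT, frames=[4,-,-,-] (faults so far: 1)
  step 1: ref 7 -> FAULT, frames=[4,7,-,-] (faults so far: 2)
  step 2: ref 1 -> FAULT, frames=[4,7,1,-] (faults so far: 3)
  step 3: ref 1 -> HIT, frames=[4,7,1,-] (faults so far: 3)
  step 4: ref 1 -> HIT, frames=[4,7,1,-] (faults so far: 3)
  step 5: ref 6 -> FAULT, frames=[4,7,1,6] (faults so far: 4)
  step 6: ref 1 -> HIT, frames=[4,7,1,6] (faults so far: 4)
  step 7: ref 3 -> FAULT, evict 4, frames=[3,7,1,6] (faults so far: 5)
  step 8: ref 5 -> FAULT, evict 7, frames=[3,5,1,6] (faults so far: 6)
  step 9: ref 3 -> HIT, frames=[3,5,1,6] (faults so far: 6)
  step 10: ref 3 -> HIT, frames=[3,5,1,6] (faults so far: 6)
  step 11: ref 4 -> FAULT, evict 1, frames=[3,5,4,6] (faults so far: 7)
  step 12: ref 6 -> HIT, frames=[3,5,4,6] (faults so far: 7)
  step 13: ref 3 -> HIT, frames=[3,5,4,6] (faults so far: 7)
  FIFO total faults: 7
--- LRU ---
  step 0: ref 4 -> FAULT, frames=[4,-,-,-] (faults so far: 1)
  step 1: ref 7 -> FAULT, frames=[4,7,-,-] (faults so far: 2)
  step 2: ref 1 -> FAULT, frames=[4,7,1,-] (faults so far: 3)
  step 3: ref 1 -> HIT, frames=[4,7,1,-] (faults so far: 3)
  step 4: ref 1 -> HIT, frames=[4,7,1,-] (faults so far: 3)
  step 5: ref 6 -> FAULT, frames=[4,7,1,6] (faults so far: 4)
  step 6: ref 1 -> HIT, frames=[4,7,1,6] (faults so far: 4)
  step 7: ref 3 -> FAULT, evict 4, frames=[3,7,1,6] (faults so far: 5)
  step 8: ref 5 -> FAULT, evict 7, frames=[3,5,1,6] (faults so far: 6)
  step 9: ref 3 -> HIT, frames=[3,5,1,6] (faults so far: 6)
  step 10: ref 3 -> HIT, frames=[3,5,1,6] (faults so far: 6)
  step 11: ref 4 -> FAULT, evict 6, frames=[3,5,1,4] (faults so far: 7)
  step 12: ref 6 -> FAULT, evict 1, frames=[3,5,6,4] (faults so far: 8)
  step 13: ref 3 -> HIT, frames=[3,5,6,4] (faults so far: 8)
  LRU total faults: 8
--- Optimal ---
  step 0: ref 4 -> FAULT, frames=[4,-,-,-] (faults so far: 1)
  step 1: ref 7 -> FAULT, frames=[4,7,-,-] (faults so far: 2)
  step 2: ref 1 -> FAULT, frames=[4,7,1,-] (faults so far: 3)
  step 3: ref 1 -> HIT, frames=[4,7,1,-] (faults so far: 3)
  step 4: ref 1 -> HIT, frames=[4,7,1,-] (faults so far: 3)
  step 5: ref 6 -> FAULT, frames=[4,7,1,6] (faults so far: 4)
  step 6: ref 1 -> HIT, frames=[4,7,1,6] (faults so far: 4)
  step 7: ref 3 -> FAULT, evict 1, frames=[4,7,3,6] (faults so far: 5)
  step 8: ref 5 -> FAULT, evict 7, frames=[4,5,3,6] (faults so far: 6)
  step 9: ref 3 -> HIT, frames=[4,5,3,6] (faults so far: 6)
  step 10: ref 3 -> HIT, frames=[4,5,3,6] (faults so far: 6)
  step 11: ref 4 -> HIT, frames=[4,5,3,6] (faults so far: 6)
  step 12: ref 6 -> HIT, frames=[4,5,3,6] (faults so far: 6)
  step 13: ref 3 -> HIT, frames=[4,5,3,6] (faults so far: 6)
  Optimal total faults: 6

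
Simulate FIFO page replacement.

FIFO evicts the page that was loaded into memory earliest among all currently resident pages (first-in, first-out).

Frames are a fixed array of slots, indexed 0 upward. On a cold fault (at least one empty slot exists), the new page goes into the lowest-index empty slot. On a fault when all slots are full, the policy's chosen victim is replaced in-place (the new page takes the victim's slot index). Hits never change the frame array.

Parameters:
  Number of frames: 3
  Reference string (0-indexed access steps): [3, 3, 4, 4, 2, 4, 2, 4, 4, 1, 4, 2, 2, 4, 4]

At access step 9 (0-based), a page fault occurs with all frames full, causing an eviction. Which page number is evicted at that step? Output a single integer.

Step 0: ref 3 -> FAULT, frames=[3,-,-]
Step 1: ref 3 -> HIT, frames=[3,-,-]
Step 2: ref 4 -> FAULT, frames=[3,4,-]
Step 3: ref 4 -> HIT, frames=[3,4,-]
Step 4: ref 2 -> FAULT, frames=[3,4,2]
Step 5: ref 4 -> HIT, frames=[3,4,2]
Step 6: ref 2 -> HIT, frames=[3,4,2]
Step 7: ref 4 -> HIT, frames=[3,4,2]
Step 8: ref 4 -> HIT, frames=[3,4,2]
Step 9: ref 1 -> FAULT, evict 3, frames=[1,4,2]
At step 9: evicted page 3

Answer: 3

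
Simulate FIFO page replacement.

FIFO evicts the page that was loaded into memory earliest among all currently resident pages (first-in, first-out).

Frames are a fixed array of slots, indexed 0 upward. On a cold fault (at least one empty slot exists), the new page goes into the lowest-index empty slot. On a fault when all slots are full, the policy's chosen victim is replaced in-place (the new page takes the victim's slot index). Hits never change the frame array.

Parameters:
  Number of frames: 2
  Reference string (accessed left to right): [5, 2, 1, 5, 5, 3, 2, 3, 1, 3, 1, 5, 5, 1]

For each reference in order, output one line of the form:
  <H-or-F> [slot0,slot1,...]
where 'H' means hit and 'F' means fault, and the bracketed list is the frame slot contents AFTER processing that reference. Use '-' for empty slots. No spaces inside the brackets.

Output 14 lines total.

F [5,-]
F [5,2]
F [1,2]
F [1,5]
H [1,5]
F [3,5]
F [3,2]
H [3,2]
F [1,2]
F [1,3]
H [1,3]
F [5,3]
H [5,3]
F [5,1]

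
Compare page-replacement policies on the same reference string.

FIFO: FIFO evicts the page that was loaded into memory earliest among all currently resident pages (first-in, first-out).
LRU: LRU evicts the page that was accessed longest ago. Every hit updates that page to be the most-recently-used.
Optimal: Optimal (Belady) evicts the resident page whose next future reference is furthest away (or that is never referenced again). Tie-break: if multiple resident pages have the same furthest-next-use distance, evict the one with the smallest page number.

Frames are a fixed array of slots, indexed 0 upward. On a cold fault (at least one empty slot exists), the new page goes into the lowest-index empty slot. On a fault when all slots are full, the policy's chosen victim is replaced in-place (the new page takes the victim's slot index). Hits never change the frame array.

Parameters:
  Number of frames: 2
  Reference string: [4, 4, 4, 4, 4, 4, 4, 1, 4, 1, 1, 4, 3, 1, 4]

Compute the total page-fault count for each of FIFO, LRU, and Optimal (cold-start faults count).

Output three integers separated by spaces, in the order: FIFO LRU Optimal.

Answer: 4 5 4

Derivation:
--- FIFO ---
  step 0: ref 4 -> FAULT, frames=[4,-] (faults so far: 1)
  step 1: ref 4 -> HIT, frames=[4,-] (faults so far: 1)
  step 2: ref 4 -> HIT, frames=[4,-] (faults so far: 1)
  step 3: ref 4 -> HIT, frames=[4,-] (faults so far: 1)
  step 4: ref 4 -> HIT, frames=[4,-] (faults so far: 1)
  step 5: ref 4 -> HIT, frames=[4,-] (faults so far: 1)
  step 6: ref 4 -> HIT, frames=[4,-] (faults so far: 1)
  step 7: ref 1 -> FAULT, frames=[4,1] (faults so far: 2)
  step 8: ref 4 -> HIT, frames=[4,1] (faults so far: 2)
  step 9: ref 1 -> HIT, frames=[4,1] (faults so far: 2)
  step 10: ref 1 -> HIT, frames=[4,1] (faults so far: 2)
  step 11: ref 4 -> HIT, frames=[4,1] (faults so far: 2)
  step 12: ref 3 -> FAULT, evict 4, frames=[3,1] (faults so far: 3)
  step 13: ref 1 -> HIT, frames=[3,1] (faults so far: 3)
  step 14: ref 4 -> FAULT, evict 1, frames=[3,4] (faults so far: 4)
  FIFO total faults: 4
--- LRU ---
  step 0: ref 4 -> FAULT, frames=[4,-] (faults so far: 1)
  step 1: ref 4 -> HIT, frames=[4,-] (faults so far: 1)
  step 2: ref 4 -> HIT, frames=[4,-] (faults so far: 1)
  step 3: ref 4 -> HIT, frames=[4,-] (faults so far: 1)
  step 4: ref 4 -> HIT, frames=[4,-] (faults so far: 1)
  step 5: ref 4 -> HIT, frames=[4,-] (faults so far: 1)
  step 6: ref 4 -> HIT, frames=[4,-] (faults so far: 1)
  step 7: ref 1 -> FAULT, frames=[4,1] (faults so far: 2)
  step 8: ref 4 -> HIT, frames=[4,1] (faults so far: 2)
  step 9: ref 1 -> HIT, frames=[4,1] (faults so far: 2)
  step 10: ref 1 -> HIT, frames=[4,1] (faults so far: 2)
  step 11: ref 4 -> HIT, frames=[4,1] (faults so far: 2)
  step 12: ref 3 -> FAULT, evict 1, frames=[4,3] (faults so far: 3)
  step 13: ref 1 -> FAULT, evict 4, frames=[1,3] (faults so far: 4)
  step 14: ref 4 -> FAULT, evict 3, frames=[1,4] (faults so far: 5)
  LRU total faults: 5
--- Optimal ---
  step 0: ref 4 -> FAULT, frames=[4,-] (faults so far: 1)
  step 1: ref 4 -> HIT, frames=[4,-] (faults so far: 1)
  step 2: ref 4 -> HIT, frames=[4,-] (faults so far: 1)
  step 3: ref 4 -> HIT, frames=[4,-] (faults so far: 1)
  step 4: ref 4 -> HIT, frames=[4,-] (faults so far: 1)
  step 5: ref 4 -> HIT, frames=[4,-] (faults so far: 1)
  step 6: ref 4 -> HIT, frames=[4,-] (faults so far: 1)
  step 7: ref 1 -> FAULT, frames=[4,1] (faults so far: 2)
  step 8: ref 4 -> HIT, frames=[4,1] (faults so far: 2)
  step 9: ref 1 -> HIT, frames=[4,1] (faults so far: 2)
  step 10: ref 1 -> HIT, frames=[4,1] (faults so far: 2)
  step 11: ref 4 -> HIT, frames=[4,1] (faults so far: 2)
  step 12: ref 3 -> FAULT, evict 4, frames=[3,1] (faults so far: 3)
  step 13: ref 1 -> HIT, frames=[3,1] (faults so far: 3)
  step 14: ref 4 -> FAULT, evict 1, frames=[3,4] (faults so far: 4)
  Optimal total faults: 4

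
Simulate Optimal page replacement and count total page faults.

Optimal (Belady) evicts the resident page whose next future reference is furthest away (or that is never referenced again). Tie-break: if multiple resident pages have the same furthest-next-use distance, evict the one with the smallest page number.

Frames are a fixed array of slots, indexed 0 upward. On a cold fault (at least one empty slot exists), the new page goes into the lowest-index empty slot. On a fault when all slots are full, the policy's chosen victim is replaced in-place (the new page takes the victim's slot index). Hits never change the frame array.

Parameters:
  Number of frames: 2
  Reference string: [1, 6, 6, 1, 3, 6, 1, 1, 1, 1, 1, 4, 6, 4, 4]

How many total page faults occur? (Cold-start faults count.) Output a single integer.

Answer: 5

Derivation:
Step 0: ref 1 → FAULT, frames=[1,-]
Step 1: ref 6 → FAULT, frames=[1,6]
Step 2: ref 6 → HIT, frames=[1,6]
Step 3: ref 1 → HIT, frames=[1,6]
Step 4: ref 3 → FAULT (evict 1), frames=[3,6]
Step 5: ref 6 → HIT, frames=[3,6]
Step 6: ref 1 → FAULT (evict 3), frames=[1,6]
Step 7: ref 1 → HIT, frames=[1,6]
Step 8: ref 1 → HIT, frames=[1,6]
Step 9: ref 1 → HIT, frames=[1,6]
Step 10: ref 1 → HIT, frames=[1,6]
Step 11: ref 4 → FAULT (evict 1), frames=[4,6]
Step 12: ref 6 → HIT, frames=[4,6]
Step 13: ref 4 → HIT, frames=[4,6]
Step 14: ref 4 → HIT, frames=[4,6]
Total faults: 5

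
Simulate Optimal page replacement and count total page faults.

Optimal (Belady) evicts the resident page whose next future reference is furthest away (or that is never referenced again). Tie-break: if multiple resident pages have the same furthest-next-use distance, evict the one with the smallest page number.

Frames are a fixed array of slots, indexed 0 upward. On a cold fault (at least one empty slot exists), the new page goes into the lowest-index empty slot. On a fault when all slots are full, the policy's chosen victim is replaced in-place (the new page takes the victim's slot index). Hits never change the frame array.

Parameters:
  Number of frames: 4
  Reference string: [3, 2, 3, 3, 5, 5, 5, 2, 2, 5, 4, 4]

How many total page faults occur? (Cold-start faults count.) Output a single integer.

Answer: 4

Derivation:
Step 0: ref 3 → FAULT, frames=[3,-,-,-]
Step 1: ref 2 → FAULT, frames=[3,2,-,-]
Step 2: ref 3 → HIT, frames=[3,2,-,-]
Step 3: ref 3 → HIT, frames=[3,2,-,-]
Step 4: ref 5 → FAULT, frames=[3,2,5,-]
Step 5: ref 5 → HIT, frames=[3,2,5,-]
Step 6: ref 5 → HIT, frames=[3,2,5,-]
Step 7: ref 2 → HIT, frames=[3,2,5,-]
Step 8: ref 2 → HIT, frames=[3,2,5,-]
Step 9: ref 5 → HIT, frames=[3,2,5,-]
Step 10: ref 4 → FAULT, frames=[3,2,5,4]
Step 11: ref 4 → HIT, frames=[3,2,5,4]
Total faults: 4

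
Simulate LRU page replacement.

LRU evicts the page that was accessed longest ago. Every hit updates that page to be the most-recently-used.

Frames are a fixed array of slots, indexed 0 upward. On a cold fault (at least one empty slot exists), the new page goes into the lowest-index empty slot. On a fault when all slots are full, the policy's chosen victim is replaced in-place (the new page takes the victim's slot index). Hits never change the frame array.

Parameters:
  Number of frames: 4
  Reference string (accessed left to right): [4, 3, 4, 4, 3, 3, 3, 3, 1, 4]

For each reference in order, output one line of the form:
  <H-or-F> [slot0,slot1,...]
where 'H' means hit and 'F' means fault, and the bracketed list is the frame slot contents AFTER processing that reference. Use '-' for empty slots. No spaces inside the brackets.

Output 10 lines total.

F [4,-,-,-]
F [4,3,-,-]
H [4,3,-,-]
H [4,3,-,-]
H [4,3,-,-]
H [4,3,-,-]
H [4,3,-,-]
H [4,3,-,-]
F [4,3,1,-]
H [4,3,1,-]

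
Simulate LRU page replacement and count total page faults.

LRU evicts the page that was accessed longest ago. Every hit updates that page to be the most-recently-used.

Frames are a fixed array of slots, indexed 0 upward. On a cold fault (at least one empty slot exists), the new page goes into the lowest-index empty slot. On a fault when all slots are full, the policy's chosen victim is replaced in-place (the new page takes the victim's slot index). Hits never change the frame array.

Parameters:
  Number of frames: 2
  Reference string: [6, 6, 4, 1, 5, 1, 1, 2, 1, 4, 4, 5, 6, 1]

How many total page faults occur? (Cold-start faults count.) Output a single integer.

Answer: 9

Derivation:
Step 0: ref 6 → FAULT, frames=[6,-]
Step 1: ref 6 → HIT, frames=[6,-]
Step 2: ref 4 → FAULT, frames=[6,4]
Step 3: ref 1 → FAULT (evict 6), frames=[1,4]
Step 4: ref 5 → FAULT (evict 4), frames=[1,5]
Step 5: ref 1 → HIT, frames=[1,5]
Step 6: ref 1 → HIT, frames=[1,5]
Step 7: ref 2 → FAULT (evict 5), frames=[1,2]
Step 8: ref 1 → HIT, frames=[1,2]
Step 9: ref 4 → FAULT (evict 2), frames=[1,4]
Step 10: ref 4 → HIT, frames=[1,4]
Step 11: ref 5 → FAULT (evict 1), frames=[5,4]
Step 12: ref 6 → FAULT (evict 4), frames=[5,6]
Step 13: ref 1 → FAULT (evict 5), frames=[1,6]
Total faults: 9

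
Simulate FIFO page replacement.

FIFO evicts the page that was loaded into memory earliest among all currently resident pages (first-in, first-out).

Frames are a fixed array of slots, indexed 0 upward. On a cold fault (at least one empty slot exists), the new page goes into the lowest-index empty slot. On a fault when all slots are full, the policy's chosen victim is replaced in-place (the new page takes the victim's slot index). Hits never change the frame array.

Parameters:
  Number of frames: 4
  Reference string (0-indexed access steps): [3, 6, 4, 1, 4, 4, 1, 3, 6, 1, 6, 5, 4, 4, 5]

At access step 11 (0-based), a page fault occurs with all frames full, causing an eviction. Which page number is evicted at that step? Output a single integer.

Answer: 3

Derivation:
Step 0: ref 3 -> FAULT, frames=[3,-,-,-]
Step 1: ref 6 -> FAULT, frames=[3,6,-,-]
Step 2: ref 4 -> FAULT, frames=[3,6,4,-]
Step 3: ref 1 -> FAULT, frames=[3,6,4,1]
Step 4: ref 4 -> HIT, frames=[3,6,4,1]
Step 5: ref 4 -> HIT, frames=[3,6,4,1]
Step 6: ref 1 -> HIT, frames=[3,6,4,1]
Step 7: ref 3 -> HIT, frames=[3,6,4,1]
Step 8: ref 6 -> HIT, frames=[3,6,4,1]
Step 9: ref 1 -> HIT, frames=[3,6,4,1]
Step 10: ref 6 -> HIT, frames=[3,6,4,1]
Step 11: ref 5 -> FAULT, evict 3, frames=[5,6,4,1]
At step 11: evicted page 3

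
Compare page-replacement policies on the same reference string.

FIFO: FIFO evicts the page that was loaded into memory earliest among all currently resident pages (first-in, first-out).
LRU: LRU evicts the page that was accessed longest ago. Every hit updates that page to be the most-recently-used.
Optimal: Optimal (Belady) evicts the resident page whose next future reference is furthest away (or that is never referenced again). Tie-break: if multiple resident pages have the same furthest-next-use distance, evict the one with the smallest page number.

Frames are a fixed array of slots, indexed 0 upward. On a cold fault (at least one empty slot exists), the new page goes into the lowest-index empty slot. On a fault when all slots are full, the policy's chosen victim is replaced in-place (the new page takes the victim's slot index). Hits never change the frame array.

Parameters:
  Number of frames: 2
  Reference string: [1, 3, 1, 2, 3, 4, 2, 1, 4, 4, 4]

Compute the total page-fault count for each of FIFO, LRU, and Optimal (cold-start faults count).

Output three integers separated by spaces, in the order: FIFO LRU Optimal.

Answer: 5 8 5

Derivation:
--- FIFO ---
  step 0: ref 1 -> FAULT, frames=[1,-] (faults so far: 1)
  step 1: ref 3 -> FAULT, frames=[1,3] (faults so far: 2)
  step 2: ref 1 -> HIT, frames=[1,3] (faults so far: 2)
  step 3: ref 2 -> FAULT, evict 1, frames=[2,3] (faults so far: 3)
  step 4: ref 3 -> HIT, frames=[2,3] (faults so far: 3)
  step 5: ref 4 -> FAULT, evict 3, frames=[2,4] (faults so far: 4)
  step 6: ref 2 -> HIT, frames=[2,4] (faults so far: 4)
  step 7: ref 1 -> FAULT, evict 2, frames=[1,4] (faults so far: 5)
  step 8: ref 4 -> HIT, frames=[1,4] (faults so far: 5)
  step 9: ref 4 -> HIT, frames=[1,4] (faults so far: 5)
  step 10: ref 4 -> HIT, frames=[1,4] (faults so far: 5)
  FIFO total faults: 5
--- LRU ---
  step 0: ref 1 -> FAULT, frames=[1,-] (faults so far: 1)
  step 1: ref 3 -> FAULT, frames=[1,3] (faults so far: 2)
  step 2: ref 1 -> HIT, frames=[1,3] (faults so far: 2)
  step 3: ref 2 -> FAULT, evict 3, frames=[1,2] (faults so far: 3)
  step 4: ref 3 -> FAULT, evict 1, frames=[3,2] (faults so far: 4)
  step 5: ref 4 -> FAULT, evict 2, frames=[3,4] (faults so far: 5)
  step 6: ref 2 -> FAULT, evict 3, frames=[2,4] (faults so far: 6)
  step 7: ref 1 -> FAULT, evict 4, frames=[2,1] (faults so far: 7)
  step 8: ref 4 -> FAULT, evict 2, frames=[4,1] (faults so far: 8)
  step 9: ref 4 -> HIT, frames=[4,1] (faults so far: 8)
  step 10: ref 4 -> HIT, frames=[4,1] (faults so far: 8)
  LRU total faults: 8
--- Optimal ---
  step 0: ref 1 -> FAULT, frames=[1,-] (faults so far: 1)
  step 1: ref 3 -> FAULT, frames=[1,3] (faults so far: 2)
  step 2: ref 1 -> HIT, frames=[1,3] (faults so far: 2)
  step 3: ref 2 -> FAULT, evict 1, frames=[2,3] (faults so far: 3)
  step 4: ref 3 -> HIT, frames=[2,3] (faults so far: 3)
  step 5: ref 4 -> FAULT, evict 3, frames=[2,4] (faults so far: 4)
  step 6: ref 2 -> HIT, frames=[2,4] (faults so far: 4)
  step 7: ref 1 -> FAULT, evict 2, frames=[1,4] (faults so far: 5)
  step 8: ref 4 -> HIT, frames=[1,4] (faults so far: 5)
  step 9: ref 4 -> HIT, frames=[1,4] (faults so far: 5)
  step 10: ref 4 -> HIT, frames=[1,4] (faults so far: 5)
  Optimal total faults: 5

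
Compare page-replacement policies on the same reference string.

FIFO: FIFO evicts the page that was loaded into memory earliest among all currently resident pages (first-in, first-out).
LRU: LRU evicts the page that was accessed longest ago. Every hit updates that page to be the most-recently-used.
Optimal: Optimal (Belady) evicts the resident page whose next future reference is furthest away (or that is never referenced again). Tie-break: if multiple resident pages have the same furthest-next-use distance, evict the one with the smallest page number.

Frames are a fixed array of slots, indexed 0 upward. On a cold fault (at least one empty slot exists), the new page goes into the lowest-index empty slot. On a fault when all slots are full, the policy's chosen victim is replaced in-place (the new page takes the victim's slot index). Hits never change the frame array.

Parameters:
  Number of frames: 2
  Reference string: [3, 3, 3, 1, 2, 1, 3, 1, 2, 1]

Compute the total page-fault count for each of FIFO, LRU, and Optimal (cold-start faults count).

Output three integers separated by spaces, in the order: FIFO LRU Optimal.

Answer: 6 5 5

Derivation:
--- FIFO ---
  step 0: ref 3 -> FAULT, frames=[3,-] (faults so far: 1)
  step 1: ref 3 -> HIT, frames=[3,-] (faults so far: 1)
  step 2: ref 3 -> HIT, frames=[3,-] (faults so far: 1)
  step 3: ref 1 -> FAULT, frames=[3,1] (faults so far: 2)
  step 4: ref 2 -> FAULT, evict 3, frames=[2,1] (faults so far: 3)
  step 5: ref 1 -> HIT, frames=[2,1] (faults so far: 3)
  step 6: ref 3 -> FAULT, evict 1, frames=[2,3] (faults so far: 4)
  step 7: ref 1 -> FAULT, evict 2, frames=[1,3] (faults so far: 5)
  step 8: ref 2 -> FAULT, evict 3, frames=[1,2] (faults so far: 6)
  step 9: ref 1 -> HIT, frames=[1,2] (faults so far: 6)
  FIFO total faults: 6
--- LRU ---
  step 0: ref 3 -> FAULT, frames=[3,-] (faults so far: 1)
  step 1: ref 3 -> HIT, frames=[3,-] (faults so far: 1)
  step 2: ref 3 -> HIT, frames=[3,-] (faults so far: 1)
  step 3: ref 1 -> FAULT, frames=[3,1] (faults so far: 2)
  step 4: ref 2 -> FAULT, evict 3, frames=[2,1] (faults so far: 3)
  step 5: ref 1 -> HIT, frames=[2,1] (faults so far: 3)
  step 6: ref 3 -> FAULT, evict 2, frames=[3,1] (faults so far: 4)
  step 7: ref 1 -> HIT, frames=[3,1] (faults so far: 4)
  step 8: ref 2 -> FAULT, evict 3, frames=[2,1] (faults so far: 5)
  step 9: ref 1 -> HIT, frames=[2,1] (faults so far: 5)
  LRU total faults: 5
--- Optimal ---
  step 0: ref 3 -> FAULT, frames=[3,-] (faults so far: 1)
  step 1: ref 3 -> HIT, frames=[3,-] (faults so far: 1)
  step 2: ref 3 -> HIT, frames=[3,-] (faults so far: 1)
  step 3: ref 1 -> FAULT, frames=[3,1] (faults so far: 2)
  step 4: ref 2 -> FAULT, evict 3, frames=[2,1] (faults so far: 3)
  step 5: ref 1 -> HIT, frames=[2,1] (faults so far: 3)
  step 6: ref 3 -> FAULT, evict 2, frames=[3,1] (faults so far: 4)
  step 7: ref 1 -> HIT, frames=[3,1] (faults so far: 4)
  step 8: ref 2 -> FAULT, evict 3, frames=[2,1] (faults so far: 5)
  step 9: ref 1 -> HIT, frames=[2,1] (faults so far: 5)
  Optimal total faults: 5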